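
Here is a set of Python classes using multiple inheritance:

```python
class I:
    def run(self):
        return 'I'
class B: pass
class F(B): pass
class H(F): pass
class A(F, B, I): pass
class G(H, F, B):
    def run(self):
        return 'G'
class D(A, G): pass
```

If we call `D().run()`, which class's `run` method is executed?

G

L[D] = D + merge(L[A], L[G], [A G])
  take A:  [A F B I object] + [G H F B object] + [A G]
  take G:  [F B I object] + [G H F B object] + [G]
  take H:  [F B I object] + [H F B object]
  take F:  [F B I object] + [F B object]
  take B:  [B I object] + [B object]
  take I:  [I object] + [object]
  take object:  [object] + [object]
MRO: D A G H F B I object
run is defined in: G, I. First along the MRO is G.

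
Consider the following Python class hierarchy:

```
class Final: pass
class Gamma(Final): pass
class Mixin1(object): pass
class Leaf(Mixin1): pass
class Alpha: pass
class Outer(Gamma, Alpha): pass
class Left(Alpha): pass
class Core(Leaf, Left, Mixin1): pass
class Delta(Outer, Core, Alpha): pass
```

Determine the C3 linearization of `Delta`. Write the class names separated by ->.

L[Delta] = Delta + merge(L[Outer], L[Core], L[Alpha], [Outer Core Alpha])
  take Outer:  [Outer Gamma Final Alpha object] + [Core Leaf Left Mixin1 Alpha object] + [Alpha object] + [Outer Core Alpha]
  take Gamma:  [Gamma Final Alpha object] + [Core Leaf Left Mixin1 Alpha object] + [Alpha object] + [Core Alpha]
  take Final:  [Final Alpha object] + [Core Leaf Left Mixin1 Alpha object] + [Alpha object] + [Core Alpha]
  take Core:  [Alpha object] + [Core Leaf Left Mixin1 Alpha object] + [Alpha object] + [Core Alpha]
  take Leaf:  [Alpha object] + [Leaf Left Mixin1 Alpha object] + [Alpha object] + [Alpha]
  take Left:  [Alpha object] + [Left Mixin1 Alpha object] + [Alpha object] + [Alpha]
  take Mixin1:  [Alpha object] + [Mixin1 Alpha object] + [Alpha object] + [Alpha]
  take Alpha:  [Alpha object] + [Alpha object] + [Alpha object] + [Alpha]
  take object:  [object] + [object] + [object]

Delta -> Outer -> Gamma -> Final -> Core -> Leaf -> Left -> Mixin1 -> Alpha -> object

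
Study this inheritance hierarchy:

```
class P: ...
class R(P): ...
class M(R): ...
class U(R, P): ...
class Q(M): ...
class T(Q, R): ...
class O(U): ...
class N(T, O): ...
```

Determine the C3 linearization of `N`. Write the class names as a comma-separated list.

L[N] = N + merge(L[T], L[O], [T O])
  take T:  [T Q M R P object] + [O U R P object] + [T O]
  take Q:  [Q M R P object] + [O U R P object] + [O]
  take M:  [M R P object] + [O U R P object] + [O]
  take O:  [R P object] + [O U R P object] + [O]
  take U:  [R P object] + [U R P object]
  take R:  [R P object] + [R P object]
  take P:  [P object] + [P object]
  take object:  [object] + [object]

N, T, Q, M, O, U, R, P, object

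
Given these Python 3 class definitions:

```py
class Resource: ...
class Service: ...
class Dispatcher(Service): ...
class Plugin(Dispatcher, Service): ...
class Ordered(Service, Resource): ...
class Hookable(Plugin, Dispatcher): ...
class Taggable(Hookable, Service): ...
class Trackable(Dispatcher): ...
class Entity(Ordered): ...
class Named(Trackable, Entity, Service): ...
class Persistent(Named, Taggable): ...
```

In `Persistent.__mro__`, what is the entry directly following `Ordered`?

L[Persistent] = Persistent + merge(L[Named], L[Taggable], [Named Taggable])
  take Named:  [Named Trackable Dispatcher Entity Ordered Service Resource object] + [Taggable Hookable Plugin Dispatcher Service object] + [Named Taggable]
  take Trackable:  [Trackable Dispatcher Entity Ordered Service Resource object] + [Taggable Hookable Plugin Dispatcher Service object] + [Taggable]
  take Taggable:  [Dispatcher Entity Ordered Service Resource object] + [Taggable Hookable Plugin Dispatcher Service object] + [Taggable]
  take Hookable:  [Dispatcher Entity Ordered Service Resource object] + [Hookable Plugin Dispatcher Service object]
  take Plugin:  [Dispatcher Entity Ordered Service Resource object] + [Plugin Dispatcher Service object]
  take Dispatcher:  [Dispatcher Entity Ordered Service Resource object] + [Dispatcher Service object]
  take Entity:  [Entity Ordered Service Resource object] + [Service object]
  take Ordered:  [Ordered Service Resource object] + [Service object]
  take Service:  [Service Resource object] + [Service object]
  take Resource:  [Resource object] + [object]
  take object:  [object] + [object]
MRO: Persistent Named Trackable Taggable Hookable Plugin Dispatcher Entity Ordered Service Resource object
Ordered is at position 8; next is Service.

Service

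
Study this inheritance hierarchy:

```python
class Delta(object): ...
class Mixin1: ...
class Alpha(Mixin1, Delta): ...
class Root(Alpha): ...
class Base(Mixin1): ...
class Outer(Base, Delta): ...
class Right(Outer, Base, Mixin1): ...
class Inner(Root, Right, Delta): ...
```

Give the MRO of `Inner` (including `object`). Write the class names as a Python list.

[Inner, Root, Alpha, Right, Outer, Base, Mixin1, Delta, object]

L[Inner] = Inner + merge(L[Root], L[Right], L[Delta], [Root Right Delta])
  take Root:  [Root Alpha Mixin1 Delta object] + [Right Outer Base Mixin1 Delta object] + [Delta object] + [Root Right Delta]
  take Alpha:  [Alpha Mixin1 Delta object] + [Right Outer Base Mixin1 Delta object] + [Delta object] + [Right Delta]
  take Right:  [Mixin1 Delta object] + [Right Outer Base Mixin1 Delta object] + [Delta object] + [Right Delta]
  take Outer:  [Mixin1 Delta object] + [Outer Base Mixin1 Delta object] + [Delta object] + [Delta]
  take Base:  [Mixin1 Delta object] + [Base Mixin1 Delta object] + [Delta object] + [Delta]
  take Mixin1:  [Mixin1 Delta object] + [Mixin1 Delta object] + [Delta object] + [Delta]
  take Delta:  [Delta object] + [Delta object] + [Delta object] + [Delta]
  take object:  [object] + [object] + [object]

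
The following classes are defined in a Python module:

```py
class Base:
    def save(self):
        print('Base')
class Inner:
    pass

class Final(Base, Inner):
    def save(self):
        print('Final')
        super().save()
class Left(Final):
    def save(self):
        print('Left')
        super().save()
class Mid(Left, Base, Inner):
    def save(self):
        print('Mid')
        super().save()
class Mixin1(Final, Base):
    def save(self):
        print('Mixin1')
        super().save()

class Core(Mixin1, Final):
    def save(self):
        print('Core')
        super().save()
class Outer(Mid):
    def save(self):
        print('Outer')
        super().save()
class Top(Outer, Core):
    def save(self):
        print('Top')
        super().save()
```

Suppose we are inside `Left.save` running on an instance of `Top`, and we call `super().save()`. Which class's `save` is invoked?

L[Top] = Top + merge(L[Outer], L[Core], [Outer Core])
  take Outer:  [Outer Mid Left Final Base Inner object] + [Core Mixin1 Final Base Inner object] + [Outer Core]
  take Mid:  [Mid Left Final Base Inner object] + [Core Mixin1 Final Base Inner object] + [Core]
  take Left:  [Left Final Base Inner object] + [Core Mixin1 Final Base Inner object] + [Core]
  take Core:  [Final Base Inner object] + [Core Mixin1 Final Base Inner object] + [Core]
  take Mixin1:  [Final Base Inner object] + [Mixin1 Final Base Inner object]
  take Final:  [Final Base Inner object] + [Final Base Inner object]
  take Base:  [Base Inner object] + [Base Inner object]
  take Inner:  [Inner object] + [Inner object]
  take object:  [object] + [object]
MRO: Top Outer Mid Left Core Mixin1 Final Base Inner object
super() in Left.save on a Top instance goes to the class after Left in Top's MRO: Core.

Core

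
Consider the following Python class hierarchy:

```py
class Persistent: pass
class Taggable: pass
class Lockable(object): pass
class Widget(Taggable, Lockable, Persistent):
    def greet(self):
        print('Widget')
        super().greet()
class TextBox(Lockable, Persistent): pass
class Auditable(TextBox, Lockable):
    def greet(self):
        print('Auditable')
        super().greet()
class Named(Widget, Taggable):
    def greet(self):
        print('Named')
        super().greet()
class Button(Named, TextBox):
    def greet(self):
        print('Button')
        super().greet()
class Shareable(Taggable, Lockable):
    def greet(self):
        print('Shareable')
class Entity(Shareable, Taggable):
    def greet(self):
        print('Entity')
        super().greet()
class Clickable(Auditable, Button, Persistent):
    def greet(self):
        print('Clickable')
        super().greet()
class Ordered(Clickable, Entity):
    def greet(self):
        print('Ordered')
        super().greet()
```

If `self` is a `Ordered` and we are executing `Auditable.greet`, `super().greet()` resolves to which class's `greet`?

L[Ordered] = Ordered + merge(L[Clickable], L[Entity], [Clickable Entity])
  take Clickable:  [Clickable Auditable Button Named Widget Taggable TextBox Lockable Persistent object] + [Entity Shareable Taggable Lockable object] + [Clickable Entity]
  take Auditable:  [Auditable Button Named Widget Taggable TextBox Lockable Persistent object] + [Entity Shareable Taggable Lockable object] + [Entity]
  take Button:  [Button Named Widget Taggable TextBox Lockable Persistent object] + [Entity Shareable Taggable Lockable object] + [Entity]
  take Named:  [Named Widget Taggable TextBox Lockable Persistent object] + [Entity Shareable Taggable Lockable object] + [Entity]
  take Widget:  [Widget Taggable TextBox Lockable Persistent object] + [Entity Shareable Taggable Lockable object] + [Entity]
  take Entity:  [Taggable TextBox Lockable Persistent object] + [Entity Shareable Taggable Lockable object] + [Entity]
  take Shareable:  [Taggable TextBox Lockable Persistent object] + [Shareable Taggable Lockable object]
  take Taggable:  [Taggable TextBox Lockable Persistent object] + [Taggable Lockable object]
  take TextBox:  [TextBox Lockable Persistent object] + [Lockable object]
  take Lockable:  [Lockable Persistent object] + [Lockable object]
  take Persistent:  [Persistent object] + [object]
  take object:  [object] + [object]
MRO: Ordered Clickable Auditable Button Named Widget Entity Shareable Taggable TextBox Lockable Persistent object
super() in Auditable.greet on a Ordered instance goes to the class after Auditable in Ordered's MRO: Button.

Button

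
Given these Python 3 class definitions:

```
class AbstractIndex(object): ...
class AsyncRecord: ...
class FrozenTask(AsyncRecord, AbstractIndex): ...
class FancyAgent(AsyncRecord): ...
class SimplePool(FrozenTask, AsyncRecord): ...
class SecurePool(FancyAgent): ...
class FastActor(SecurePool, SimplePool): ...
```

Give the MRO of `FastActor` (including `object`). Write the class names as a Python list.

[FastActor, SecurePool, FancyAgent, SimplePool, FrozenTask, AsyncRecord, AbstractIndex, object]

L[FastActor] = FastActor + merge(L[SecurePool], L[SimplePool], [SecurePool SimplePool])
  take SecurePool:  [SecurePool FancyAgent AsyncRecord object] + [SimplePool FrozenTask AsyncRecord AbstractIndex object] + [SecurePool SimplePool]
  take FancyAgent:  [FancyAgent AsyncRecord object] + [SimplePool FrozenTask AsyncRecord AbstractIndex object] + [SimplePool]
  take SimplePool:  [AsyncRecord object] + [SimplePool FrozenTask AsyncRecord AbstractIndex object] + [SimplePool]
  take FrozenTask:  [AsyncRecord object] + [FrozenTask AsyncRecord AbstractIndex object]
  take AsyncRecord:  [AsyncRecord object] + [AsyncRecord AbstractIndex object]
  take AbstractIndex:  [object] + [AbstractIndex object]
  take object:  [object] + [object]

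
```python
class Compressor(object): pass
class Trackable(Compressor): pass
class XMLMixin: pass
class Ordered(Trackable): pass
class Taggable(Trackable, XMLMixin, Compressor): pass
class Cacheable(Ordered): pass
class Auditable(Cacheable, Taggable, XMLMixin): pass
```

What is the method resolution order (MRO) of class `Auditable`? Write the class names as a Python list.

L[Auditable] = Auditable + merge(L[Cacheable], L[Taggable], L[XMLMixin], [Cacheable Taggable XMLMixin])
  take Cacheable:  [Cacheable Ordered Trackable Compressor object] + [Taggable Trackable XMLMixin Compressor object] + [XMLMixin object] + [Cacheable Taggable XMLMixin]
  take Ordered:  [Ordered Trackable Compressor object] + [Taggable Trackable XMLMixin Compressor object] + [XMLMixin object] + [Taggable XMLMixin]
  take Taggable:  [Trackable Compressor object] + [Taggable Trackable XMLMixin Compressor object] + [XMLMixin object] + [Taggable XMLMixin]
  take Trackable:  [Trackable Compressor object] + [Trackable XMLMixin Compressor object] + [XMLMixin object] + [XMLMixin]
  take XMLMixin:  [Compressor object] + [XMLMixin Compressor object] + [XMLMixin object] + [XMLMixin]
  take Compressor:  [Compressor object] + [Compressor object] + [object]
  take object:  [object] + [object] + [object]

[Auditable, Cacheable, Ordered, Taggable, Trackable, XMLMixin, Compressor, object]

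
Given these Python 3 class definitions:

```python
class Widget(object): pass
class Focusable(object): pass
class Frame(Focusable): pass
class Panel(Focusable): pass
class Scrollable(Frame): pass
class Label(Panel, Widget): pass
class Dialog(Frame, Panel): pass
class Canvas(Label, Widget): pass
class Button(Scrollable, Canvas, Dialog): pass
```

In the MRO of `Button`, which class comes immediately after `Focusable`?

L[Button] = Button + merge(L[Scrollable], L[Canvas], L[Dialog], [Scrollable Canvas Dialog])
  take Scrollable:  [Scrollable Frame Focusable object] + [Canvas Label Panel Focusable Widget object] + [Dialog Frame Panel Focusable object] + [Scrollable Canvas Dialog]
  take Canvas:  [Frame Focusable object] + [Canvas Label Panel Focusable Widget object] + [Dialog Frame Panel Focusable object] + [Canvas Dialog]
  take Label:  [Frame Focusable object] + [Label Panel Focusable Widget object] + [Dialog Frame Panel Focusable object] + [Dialog]
  take Dialog:  [Frame Focusable object] + [Panel Focusable Widget object] + [Dialog Frame Panel Focusable object] + [Dialog]
  take Frame:  [Frame Focusable object] + [Panel Focusable Widget object] + [Frame Panel Focusable object]
  take Panel:  [Focusable object] + [Panel Focusable Widget object] + [Panel Focusable object]
  take Focusable:  [Focusable object] + [Focusable Widget object] + [Focusable object]
  take Widget:  [object] + [Widget object] + [object]
  take object:  [object] + [object] + [object]
MRO: Button Scrollable Canvas Label Dialog Frame Panel Focusable Widget object
Focusable is at position 7; next is Widget.

Widget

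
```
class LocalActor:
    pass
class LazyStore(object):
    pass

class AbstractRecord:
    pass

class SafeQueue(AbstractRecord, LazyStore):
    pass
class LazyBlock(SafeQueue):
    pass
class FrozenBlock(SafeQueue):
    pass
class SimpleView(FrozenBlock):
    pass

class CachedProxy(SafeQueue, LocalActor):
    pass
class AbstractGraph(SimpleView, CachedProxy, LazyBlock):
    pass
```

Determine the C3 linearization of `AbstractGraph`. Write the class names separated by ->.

AbstractGraph -> SimpleView -> FrozenBlock -> CachedProxy -> LazyBlock -> SafeQueue -> AbstractRecord -> LazyStore -> LocalActor -> object

L[AbstractGraph] = AbstractGraph + merge(L[SimpleView], L[CachedProxy], L[LazyBlock], [SimpleView CachedProxy LazyBlock])
  take SimpleView:  [SimpleView FrozenBlock SafeQueue AbstractRecord LazyStore object] + [CachedProxy SafeQueue AbstractRecord LazyStore LocalActor object] + [LazyBlock SafeQueue AbstractRecord LazyStore object] + [SimpleView CachedProxy LazyBlock]
  take FrozenBlock:  [FrozenBlock SafeQueue AbstractRecord LazyStore object] + [CachedProxy SafeQueue AbstractRecord LazyStore LocalActor object] + [LazyBlock SafeQueue AbstractRecord LazyStore object] + [CachedProxy LazyBlock]
  take CachedProxy:  [SafeQueue AbstractRecord LazyStore object] + [CachedProxy SafeQueue AbstractRecord LazyStore LocalActor object] + [LazyBlock SafeQueue AbstractRecord LazyStore object] + [CachedProxy LazyBlock]
  take LazyBlock:  [SafeQueue AbstractRecord LazyStore object] + [SafeQueue AbstractRecord LazyStore LocalActor object] + [LazyBlock SafeQueue AbstractRecord LazyStore object] + [LazyBlock]
  take SafeQueue:  [SafeQueue AbstractRecord LazyStore object] + [SafeQueue AbstractRecord LazyStore LocalActor object] + [SafeQueue AbstractRecord LazyStore object]
  take AbstractRecord:  [AbstractRecord LazyStore object] + [AbstractRecord LazyStore LocalActor object] + [AbstractRecord LazyStore object]
  take LazyStore:  [LazyStore object] + [LazyStore LocalActor object] + [LazyStore object]
  take LocalActor:  [object] + [LocalActor object] + [object]
  take object:  [object] + [object] + [object]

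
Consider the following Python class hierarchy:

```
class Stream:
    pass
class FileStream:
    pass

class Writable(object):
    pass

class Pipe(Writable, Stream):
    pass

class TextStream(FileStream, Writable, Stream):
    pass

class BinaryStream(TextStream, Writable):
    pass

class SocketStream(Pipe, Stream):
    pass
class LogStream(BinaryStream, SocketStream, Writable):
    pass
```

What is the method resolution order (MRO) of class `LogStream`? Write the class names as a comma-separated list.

L[LogStream] = LogStream + merge(L[BinaryStream], L[SocketStream], L[Writable], [BinaryStream SocketStream Writable])
  take BinaryStream:  [BinaryStream TextStream FileStream Writable Stream object] + [SocketStream Pipe Writable Stream object] + [Writable object] + [BinaryStream SocketStream Writable]
  take TextStream:  [TextStream FileStream Writable Stream object] + [SocketStream Pipe Writable Stream object] + [Writable object] + [SocketStream Writable]
  take FileStream:  [FileStream Writable Stream object] + [SocketStream Pipe Writable Stream object] + [Writable object] + [SocketStream Writable]
  take SocketStream:  [Writable Stream object] + [SocketStream Pipe Writable Stream object] + [Writable object] + [SocketStream Writable]
  take Pipe:  [Writable Stream object] + [Pipe Writable Stream object] + [Writable object] + [Writable]
  take Writable:  [Writable Stream object] + [Writable Stream object] + [Writable object] + [Writable]
  take Stream:  [Stream object] + [Stream object] + [object]
  take object:  [object] + [object] + [object]

LogStream, BinaryStream, TextStream, FileStream, SocketStream, Pipe, Writable, Stream, object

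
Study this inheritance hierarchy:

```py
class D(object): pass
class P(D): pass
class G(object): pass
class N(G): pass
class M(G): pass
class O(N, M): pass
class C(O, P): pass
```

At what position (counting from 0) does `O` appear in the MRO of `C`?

1

L[C] = C + merge(L[O], L[P], [O P])
  take O:  [O N M G object] + [P D object] + [O P]
  take N:  [N M G object] + [P D object] + [P]
  take M:  [M G object] + [P D object] + [P]
  take G:  [G object] + [P D object] + [P]
  take P:  [object] + [P D object] + [P]
  take D:  [object] + [D object]
  take object:  [object] + [object]
MRO: C O N M G P D object
O sits at index 1.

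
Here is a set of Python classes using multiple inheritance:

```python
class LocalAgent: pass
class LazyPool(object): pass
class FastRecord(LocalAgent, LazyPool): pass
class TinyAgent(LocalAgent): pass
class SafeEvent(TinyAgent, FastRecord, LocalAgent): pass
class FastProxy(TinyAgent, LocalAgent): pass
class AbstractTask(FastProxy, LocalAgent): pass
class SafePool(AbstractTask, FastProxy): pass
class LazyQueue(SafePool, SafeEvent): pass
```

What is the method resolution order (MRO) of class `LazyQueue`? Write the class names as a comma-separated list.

L[LazyQueue] = LazyQueue + merge(L[SafePool], L[SafeEvent], [SafePool SafeEvent])
  take SafePool:  [SafePool AbstractTask FastProxy TinyAgent LocalAgent object] + [SafeEvent TinyAgent FastRecord LocalAgent LazyPool object] + [SafePool SafeEvent]
  take AbstractTask:  [AbstractTask FastProxy TinyAgent LocalAgent object] + [SafeEvent TinyAgent FastRecord LocalAgent LazyPool object] + [SafeEvent]
  take FastProxy:  [FastProxy TinyAgent LocalAgent object] + [SafeEvent TinyAgent FastRecord LocalAgent LazyPool object] + [SafeEvent]
  take SafeEvent:  [TinyAgent LocalAgent object] + [SafeEvent TinyAgent FastRecord LocalAgent LazyPool object] + [SafeEvent]
  take TinyAgent:  [TinyAgent LocalAgent object] + [TinyAgent FastRecord LocalAgent LazyPool object]
  take FastRecord:  [LocalAgent object] + [FastRecord LocalAgent LazyPool object]
  take LocalAgent:  [LocalAgent object] + [LocalAgent LazyPool object]
  take LazyPool:  [object] + [LazyPool object]
  take object:  [object] + [object]

LazyQueue, SafePool, AbstractTask, FastProxy, SafeEvent, TinyAgent, FastRecord, LocalAgent, LazyPool, object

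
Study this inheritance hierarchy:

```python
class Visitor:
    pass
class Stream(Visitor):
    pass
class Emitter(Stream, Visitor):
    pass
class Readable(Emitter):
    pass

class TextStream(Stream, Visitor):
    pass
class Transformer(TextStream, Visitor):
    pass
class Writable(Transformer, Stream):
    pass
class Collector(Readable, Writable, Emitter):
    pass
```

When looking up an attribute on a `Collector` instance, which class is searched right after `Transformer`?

TextStream

L[Collector] = Collector + merge(L[Readable], L[Writable], L[Emitter], [Readable Writable Emitter])
  take Readable:  [Readable Emitter Stream Visitor object] + [Writable Transformer TextStream Stream Visitor object] + [Emitter Stream Visitor object] + [Readable Writable Emitter]
  take Writable:  [Emitter Stream Visitor object] + [Writable Transformer TextStream Stream Visitor object] + [Emitter Stream Visitor object] + [Writable Emitter]
  take Emitter:  [Emitter Stream Visitor object] + [Transformer TextStream Stream Visitor object] + [Emitter Stream Visitor object] + [Emitter]
  take Transformer:  [Stream Visitor object] + [Transformer TextStream Stream Visitor object] + [Stream Visitor object]
  take TextStream:  [Stream Visitor object] + [TextStream Stream Visitor object] + [Stream Visitor object]
  take Stream:  [Stream Visitor object] + [Stream Visitor object] + [Stream Visitor object]
  take Visitor:  [Visitor object] + [Visitor object] + [Visitor object]
  take object:  [object] + [object] + [object]
MRO: Collector Readable Writable Emitter Transformer TextStream Stream Visitor object
Transformer is at position 4; next is TextStream.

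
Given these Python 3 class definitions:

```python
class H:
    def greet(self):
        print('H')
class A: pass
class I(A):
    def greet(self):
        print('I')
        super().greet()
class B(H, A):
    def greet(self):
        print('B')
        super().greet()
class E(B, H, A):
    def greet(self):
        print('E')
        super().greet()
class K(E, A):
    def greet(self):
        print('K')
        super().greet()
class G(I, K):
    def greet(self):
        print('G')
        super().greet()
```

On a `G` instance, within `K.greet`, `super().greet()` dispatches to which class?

E

L[G] = G + merge(L[I], L[K], [I K])
  take I:  [I A object] + [K E B H A object] + [I K]
  take K:  [A object] + [K E B H A object] + [K]
  take E:  [A object] + [E B H A object]
  take B:  [A object] + [B H A object]
  take H:  [A object] + [H A object]
  take A:  [A object] + [A object]
  take object:  [object] + [object]
MRO: G I K E B H A object
super() in K.greet on a G instance goes to the class after K in G's MRO: E.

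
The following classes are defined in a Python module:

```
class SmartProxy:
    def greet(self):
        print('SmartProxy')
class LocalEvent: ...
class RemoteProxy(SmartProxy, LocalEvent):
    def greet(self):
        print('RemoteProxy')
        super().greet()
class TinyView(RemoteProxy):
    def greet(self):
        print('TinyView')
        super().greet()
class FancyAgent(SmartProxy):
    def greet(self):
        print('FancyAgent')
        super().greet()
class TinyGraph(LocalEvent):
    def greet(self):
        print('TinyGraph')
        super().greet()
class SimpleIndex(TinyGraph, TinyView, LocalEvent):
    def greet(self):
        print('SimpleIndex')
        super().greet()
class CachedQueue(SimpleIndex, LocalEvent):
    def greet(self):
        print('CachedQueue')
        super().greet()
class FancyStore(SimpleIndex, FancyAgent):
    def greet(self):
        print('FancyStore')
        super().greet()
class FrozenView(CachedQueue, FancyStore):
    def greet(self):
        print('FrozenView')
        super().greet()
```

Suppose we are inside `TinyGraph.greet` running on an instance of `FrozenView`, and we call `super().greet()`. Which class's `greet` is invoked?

L[FrozenView] = FrozenView + merge(L[CachedQueue], L[FancyStore], [CachedQueue FancyStore])
  take CachedQueue:  [CachedQueue SimpleIndex TinyGraph TinyView RemoteProxy SmartProxy LocalEvent object] + [FancyStore SimpleIndex TinyGraph TinyView RemoteProxy FancyAgent SmartProxy LocalEvent object] + [CachedQueue FancyStore]
  take FancyStore:  [SimpleIndex TinyGraph TinyView RemoteProxy SmartProxy LocalEvent object] + [FancyStore SimpleIndex TinyGraph TinyView RemoteProxy FancyAgent SmartProxy LocalEvent object] + [FancyStore]
  take SimpleIndex:  [SimpleIndex TinyGraph TinyView RemoteProxy SmartProxy LocalEvent object] + [SimpleIndex TinyGraph TinyView RemoteProxy FancyAgent SmartProxy LocalEvent object]
  take TinyGraph:  [TinyGraph TinyView RemoteProxy SmartProxy LocalEvent object] + [TinyGraph TinyView RemoteProxy FancyAgent SmartProxy LocalEvent object]
  take TinyView:  [TinyView RemoteProxy SmartProxy LocalEvent object] + [TinyView RemoteProxy FancyAgent SmartProxy LocalEvent object]
  take RemoteProxy:  [RemoteProxy SmartProxy LocalEvent object] + [RemoteProxy FancyAgent SmartProxy LocalEvent object]
  take FancyAgent:  [SmartProxy LocalEvent object] + [FancyAgent SmartProxy LocalEvent object]
  take SmartProxy:  [SmartProxy LocalEvent object] + [SmartProxy LocalEvent object]
  take LocalEvent:  [LocalEvent object] + [LocalEvent object]
  take object:  [object] + [object]
MRO: FrozenView CachedQueue FancyStore SimpleIndex TinyGraph TinyView RemoteProxy FancyAgent SmartProxy LocalEvent object
super() in TinyGraph.greet on a FrozenView instance goes to the class after TinyGraph in FrozenView's MRO: TinyView.

TinyView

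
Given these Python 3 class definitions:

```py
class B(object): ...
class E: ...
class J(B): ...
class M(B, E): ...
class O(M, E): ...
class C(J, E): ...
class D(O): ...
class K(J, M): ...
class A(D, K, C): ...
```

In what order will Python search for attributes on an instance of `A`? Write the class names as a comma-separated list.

L[A] = A + merge(L[D], L[K], L[C], [D K C])
  take D:  [D O M B E object] + [K J M B E object] + [C J B E object] + [D K C]
  take O:  [O M B E object] + [K J M B E object] + [C J B E object] + [K C]
  take K:  [M B E object] + [K J M B E object] + [C J B E object] + [K C]
  take C:  [M B E object] + [J M B E object] + [C J B E object] + [C]
  take J:  [M B E object] + [J M B E object] + [J B E object]
  take M:  [M B E object] + [M B E object] + [B E object]
  take B:  [B E object] + [B E object] + [B E object]
  take E:  [E object] + [E object] + [E object]
  take object:  [object] + [object] + [object]

A, D, O, K, C, J, M, B, E, object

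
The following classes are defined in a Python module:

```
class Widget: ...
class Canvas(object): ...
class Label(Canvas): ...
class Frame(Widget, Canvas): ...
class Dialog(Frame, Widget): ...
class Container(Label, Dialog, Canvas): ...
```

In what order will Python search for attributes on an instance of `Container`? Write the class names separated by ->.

Container -> Label -> Dialog -> Frame -> Widget -> Canvas -> object

L[Container] = Container + merge(L[Label], L[Dialog], L[Canvas], [Label Dialog Canvas])
  take Label:  [Label Canvas object] + [Dialog Frame Widget Canvas object] + [Canvas object] + [Label Dialog Canvas]
  take Dialog:  [Canvas object] + [Dialog Frame Widget Canvas object] + [Canvas object] + [Dialog Canvas]
  take Frame:  [Canvas object] + [Frame Widget Canvas object] + [Canvas object] + [Canvas]
  take Widget:  [Canvas object] + [Widget Canvas object] + [Canvas object] + [Canvas]
  take Canvas:  [Canvas object] + [Canvas object] + [Canvas object] + [Canvas]
  take object:  [object] + [object] + [object]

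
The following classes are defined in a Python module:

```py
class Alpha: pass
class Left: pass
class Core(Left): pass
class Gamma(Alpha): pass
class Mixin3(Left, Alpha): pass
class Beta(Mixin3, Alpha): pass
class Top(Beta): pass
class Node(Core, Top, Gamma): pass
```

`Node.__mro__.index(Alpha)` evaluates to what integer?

7

L[Node] = Node + merge(L[Core], L[Top], L[Gamma], [Core Top Gamma])
  take Core:  [Core Left object] + [Top Beta Mixin3 Left Alpha object] + [Gamma Alpha object] + [Core Top Gamma]
  take Top:  [Left object] + [Top Beta Mixin3 Left Alpha object] + [Gamma Alpha object] + [Top Gamma]
  take Beta:  [Left object] + [Beta Mixin3 Left Alpha object] + [Gamma Alpha object] + [Gamma]
  take Mixin3:  [Left object] + [Mixin3 Left Alpha object] + [Gamma Alpha object] + [Gamma]
  take Left:  [Left object] + [Left Alpha object] + [Gamma Alpha object] + [Gamma]
  take Gamma:  [object] + [Alpha object] + [Gamma Alpha object] + [Gamma]
  take Alpha:  [object] + [Alpha object] + [Alpha object]
  take object:  [object] + [object] + [object]
MRO: Node Core Top Beta Mixin3 Left Gamma Alpha object
Alpha sits at index 7.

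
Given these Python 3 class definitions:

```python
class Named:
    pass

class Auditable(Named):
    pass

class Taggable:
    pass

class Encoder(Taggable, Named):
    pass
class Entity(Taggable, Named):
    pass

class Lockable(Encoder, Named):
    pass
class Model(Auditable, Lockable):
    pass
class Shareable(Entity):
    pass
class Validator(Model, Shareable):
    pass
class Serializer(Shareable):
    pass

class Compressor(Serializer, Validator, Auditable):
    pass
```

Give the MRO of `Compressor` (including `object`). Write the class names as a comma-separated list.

Compressor, Serializer, Validator, Model, Auditable, Lockable, Encoder, Shareable, Entity, Taggable, Named, object

L[Compressor] = Compressor + merge(L[Serializer], L[Validator], L[Auditable], [Serializer Validator Auditable])
  take Serializer:  [Serializer Shareable Entity Taggable Named object] + [Validator Model Auditable Lockable Encoder Shareable Entity Taggable Named object] + [Auditable Named object] + [Serializer Validator Auditable]
  take Validator:  [Shareable Entity Taggable Named object] + [Validator Model Auditable Lockable Encoder Shareable Entity Taggable Named object] + [Auditable Named object] + [Validator Auditable]
  take Model:  [Shareable Entity Taggable Named object] + [Model Auditable Lockable Encoder Shareable Entity Taggable Named object] + [Auditable Named object] + [Auditable]
  take Auditable:  [Shareable Entity Taggable Named object] + [Auditable Lockable Encoder Shareable Entity Taggable Named object] + [Auditable Named object] + [Auditable]
  take Lockable:  [Shareable Entity Taggable Named object] + [Lockable Encoder Shareable Entity Taggable Named object] + [Named object]
  take Encoder:  [Shareable Entity Taggable Named object] + [Encoder Shareable Entity Taggable Named object] + [Named object]
  take Shareable:  [Shareable Entity Taggable Named object] + [Shareable Entity Taggable Named object] + [Named object]
  take Entity:  [Entity Taggable Named object] + [Entity Taggable Named object] + [Named object]
  take Taggable:  [Taggable Named object] + [Taggable Named object] + [Named object]
  take Named:  [Named object] + [Named object] + [Named object]
  take object:  [object] + [object] + [object]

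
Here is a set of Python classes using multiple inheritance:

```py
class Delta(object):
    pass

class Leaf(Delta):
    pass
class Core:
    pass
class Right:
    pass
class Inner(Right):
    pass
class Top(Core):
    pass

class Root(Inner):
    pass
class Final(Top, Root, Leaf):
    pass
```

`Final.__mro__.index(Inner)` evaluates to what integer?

L[Final] = Final + merge(L[Top], L[Root], L[Leaf], [Top Root Leaf])
  take Top:  [Top Core object] + [Root Inner Right object] + [Leaf Delta object] + [Top Root Leaf]
  take Core:  [Core object] + [Root Inner Right object] + [Leaf Delta object] + [Root Leaf]
  take Root:  [object] + [Root Inner Right object] + [Leaf Delta object] + [Root Leaf]
  take Inner:  [object] + [Inner Right object] + [Leaf Delta object] + [Leaf]
  take Right:  [object] + [Right object] + [Leaf Delta object] + [Leaf]
  take Leaf:  [object] + [object] + [Leaf Delta object] + [Leaf]
  take Delta:  [object] + [object] + [Delta object]
  take object:  [object] + [object] + [object]
MRO: Final Top Core Root Inner Right Leaf Delta object
Inner sits at index 4.

4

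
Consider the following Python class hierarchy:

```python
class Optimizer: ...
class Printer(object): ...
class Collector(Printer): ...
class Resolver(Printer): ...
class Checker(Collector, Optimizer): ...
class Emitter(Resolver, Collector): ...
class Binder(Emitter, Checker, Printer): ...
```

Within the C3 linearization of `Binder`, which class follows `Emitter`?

Resolver

L[Binder] = Binder + merge(L[Emitter], L[Checker], L[Printer], [Emitter Checker Printer])
  take Emitter:  [Emitter Resolver Collector Printer object] + [Checker Collector Printer Optimizer object] + [Printer object] + [Emitter Checker Printer]
  take Resolver:  [Resolver Collector Printer object] + [Checker Collector Printer Optimizer object] + [Printer object] + [Checker Printer]
  take Checker:  [Collector Printer object] + [Checker Collector Printer Optimizer object] + [Printer object] + [Checker Printer]
  take Collector:  [Collector Printer object] + [Collector Printer Optimizer object] + [Printer object] + [Printer]
  take Printer:  [Printer object] + [Printer Optimizer object] + [Printer object] + [Printer]
  take Optimizer:  [object] + [Optimizer object] + [object]
  take object:  [object] + [object] + [object]
MRO: Binder Emitter Resolver Checker Collector Printer Optimizer object
Emitter is at position 1; next is Resolver.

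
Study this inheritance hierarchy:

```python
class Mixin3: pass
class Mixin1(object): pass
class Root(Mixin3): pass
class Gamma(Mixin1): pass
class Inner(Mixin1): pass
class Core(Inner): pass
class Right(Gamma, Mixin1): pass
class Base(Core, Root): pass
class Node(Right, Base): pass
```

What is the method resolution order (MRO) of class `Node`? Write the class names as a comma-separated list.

Node, Right, Gamma, Base, Core, Inner, Mixin1, Root, Mixin3, object

L[Node] = Node + merge(L[Right], L[Base], [Right Base])
  take Right:  [Right Gamma Mixin1 object] + [Base Core Inner Mixin1 Root Mixin3 object] + [Right Base]
  take Gamma:  [Gamma Mixin1 object] + [Base Core Inner Mixin1 Root Mixin3 object] + [Base]
  take Base:  [Mixin1 object] + [Base Core Inner Mixin1 Root Mixin3 object] + [Base]
  take Core:  [Mixin1 object] + [Core Inner Mixin1 Root Mixin3 object]
  take Inner:  [Mixin1 object] + [Inner Mixin1 Root Mixin3 object]
  take Mixin1:  [Mixin1 object] + [Mixin1 Root Mixin3 object]
  take Root:  [object] + [Root Mixin3 object]
  take Mixin3:  [object] + [Mixin3 object]
  take object:  [object] + [object]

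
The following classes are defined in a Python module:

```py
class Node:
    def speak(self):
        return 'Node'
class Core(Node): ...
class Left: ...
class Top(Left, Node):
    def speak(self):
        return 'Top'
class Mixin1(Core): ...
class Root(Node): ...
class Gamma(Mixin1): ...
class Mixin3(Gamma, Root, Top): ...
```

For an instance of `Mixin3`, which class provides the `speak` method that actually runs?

L[Mixin3] = Mixin3 + merge(L[Gamma], L[Root], L[Top], [Gamma Root Top])
  take Gamma:  [Gamma Mixin1 Core Node object] + [Root Node object] + [Top Left Node object] + [Gamma Root Top]
  take Mixin1:  [Mixin1 Core Node object] + [Root Node object] + [Top Left Node object] + [Root Top]
  take Core:  [Core Node object] + [Root Node object] + [Top Left Node object] + [Root Top]
  take Root:  [Node object] + [Root Node object] + [Top Left Node object] + [Root Top]
  take Top:  [Node object] + [Node object] + [Top Left Node object] + [Top]
  take Left:  [Node object] + [Node object] + [Left Node object]
  take Node:  [Node object] + [Node object] + [Node object]
  take object:  [object] + [object] + [object]
MRO: Mixin3 Gamma Mixin1 Core Root Top Left Node object
speak is defined in: Node, Top. First along the MRO is Top.

Top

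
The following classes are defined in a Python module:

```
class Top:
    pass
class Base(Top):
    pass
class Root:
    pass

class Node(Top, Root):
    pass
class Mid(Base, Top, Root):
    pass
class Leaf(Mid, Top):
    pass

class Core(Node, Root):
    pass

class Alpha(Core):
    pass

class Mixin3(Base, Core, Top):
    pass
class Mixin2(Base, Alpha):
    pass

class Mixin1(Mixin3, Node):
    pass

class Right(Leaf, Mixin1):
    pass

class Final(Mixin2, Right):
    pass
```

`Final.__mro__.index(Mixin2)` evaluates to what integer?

1

L[Final] = Final + merge(L[Mixin2], L[Right], [Mixin2 Right])
  take Mixin2:  [Mixin2 Base Alpha Core Node Top Root object] + [Right Leaf Mid Mixin1 Mixin3 Base Core Node Top Root object] + [Mixin2 Right]
  take Right:  [Base Alpha Core Node Top Root object] + [Right Leaf Mid Mixin1 Mixin3 Base Core Node Top Root object] + [Right]
  take Leaf:  [Base Alpha Core Node Top Root object] + [Leaf Mid Mixin1 Mixin3 Base Core Node Top Root object]
  take Mid:  [Base Alpha Core Node Top Root object] + [Mid Mixin1 Mixin3 Base Core Node Top Root object]
  take Mixin1:  [Base Alpha Core Node Top Root object] + [Mixin1 Mixin3 Base Core Node Top Root object]
  take Mixin3:  [Base Alpha Core Node Top Root object] + [Mixin3 Base Core Node Top Root object]
  take Base:  [Base Alpha Core Node Top Root object] + [Base Core Node Top Root object]
  take Alpha:  [Alpha Core Node Top Root object] + [Core Node Top Root object]
  take Core:  [Core Node Top Root object] + [Core Node Top Root object]
  take Node:  [Node Top Root object] + [Node Top Root object]
  take Top:  [Top Root object] + [Top Root object]
  take Root:  [Root object] + [Root object]
  take object:  [object] + [object]
MRO: Final Mixin2 Right Leaf Mid Mixin1 Mixin3 Base Alpha Core Node Top Root object
Mixin2 sits at index 1.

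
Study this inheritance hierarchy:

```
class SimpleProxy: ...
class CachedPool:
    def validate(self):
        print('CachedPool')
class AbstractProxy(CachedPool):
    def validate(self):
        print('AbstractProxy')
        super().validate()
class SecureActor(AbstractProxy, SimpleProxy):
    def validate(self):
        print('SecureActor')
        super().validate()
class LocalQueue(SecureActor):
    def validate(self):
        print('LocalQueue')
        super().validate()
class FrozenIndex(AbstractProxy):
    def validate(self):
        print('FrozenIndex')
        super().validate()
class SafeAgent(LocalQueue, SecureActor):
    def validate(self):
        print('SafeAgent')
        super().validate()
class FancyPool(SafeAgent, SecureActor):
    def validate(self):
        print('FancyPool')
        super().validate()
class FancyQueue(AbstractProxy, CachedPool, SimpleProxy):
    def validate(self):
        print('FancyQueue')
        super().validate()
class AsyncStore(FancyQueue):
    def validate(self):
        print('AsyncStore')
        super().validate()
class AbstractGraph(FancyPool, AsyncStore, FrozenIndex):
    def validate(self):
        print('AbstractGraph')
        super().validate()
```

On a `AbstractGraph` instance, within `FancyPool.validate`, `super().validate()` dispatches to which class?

L[AbstractGraph] = AbstractGraph + merge(L[FancyPool], L[AsyncStore], L[FrozenIndex], [FancyPool AsyncStore FrozenIndex])
  take FancyPool:  [FancyPool SafeAgent LocalQueue SecureActor AbstractProxy CachedPool SimpleProxy object] + [AsyncStore FancyQueue AbstractProxy CachedPool SimpleProxy object] + [FrozenIndex AbstractProxy CachedPool object] + [FancyPool AsyncStore FrozenIndex]
  take SafeAgent:  [SafeAgent LocalQueue SecureActor AbstractProxy CachedPool SimpleProxy object] + [AsyncStore FancyQueue AbstractProxy CachedPool SimpleProxy object] + [FrozenIndex AbstractProxy CachedPool object] + [AsyncStore FrozenIndex]
  take LocalQueue:  [LocalQueue SecureActor AbstractProxy CachedPool SimpleProxy object] + [AsyncStore FancyQueue AbstractProxy CachedPool SimpleProxy object] + [FrozenIndex AbstractProxy CachedPool object] + [AsyncStore FrozenIndex]
  take SecureActor:  [SecureActor AbstractProxy CachedPool SimpleProxy object] + [AsyncStore FancyQueue AbstractProxy CachedPool SimpleProxy object] + [FrozenIndex AbstractProxy CachedPool object] + [AsyncStore FrozenIndex]
  take AsyncStore:  [AbstractProxy CachedPool SimpleProxy object] + [AsyncStore FancyQueue AbstractProxy CachedPool SimpleProxy object] + [FrozenIndex AbstractProxy CachedPool object] + [AsyncStore FrozenIndex]
  take FancyQueue:  [AbstractProxy CachedPool SimpleProxy object] + [FancyQueue AbstractProxy CachedPool SimpleProxy object] + [FrozenIndex AbstractProxy CachedPool object] + [FrozenIndex]
  take FrozenIndex:  [AbstractProxy CachedPool SimpleProxy object] + [AbstractProxy CachedPool SimpleProxy object] + [FrozenIndex AbstractProxy CachedPool object] + [FrozenIndex]
  take AbstractProxy:  [AbstractProxy CachedPool SimpleProxy object] + [AbstractProxy CachedPool SimpleProxy object] + [AbstractProxy CachedPool object]
  take CachedPool:  [CachedPool SimpleProxy object] + [CachedPool SimpleProxy object] + [CachedPool object]
  take SimpleProxy:  [SimpleProxy object] + [SimpleProxy object] + [object]
  take object:  [object] + [object] + [object]
MRO: AbstractGraph FancyPool SafeAgent LocalQueue SecureActor AsyncStore FancyQueue FrozenIndex AbstractProxy CachedPool SimpleProxy object
super() in FancyPool.validate on a AbstractGraph instance goes to the class after FancyPool in AbstractGraph's MRO: SafeAgent.

SafeAgent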